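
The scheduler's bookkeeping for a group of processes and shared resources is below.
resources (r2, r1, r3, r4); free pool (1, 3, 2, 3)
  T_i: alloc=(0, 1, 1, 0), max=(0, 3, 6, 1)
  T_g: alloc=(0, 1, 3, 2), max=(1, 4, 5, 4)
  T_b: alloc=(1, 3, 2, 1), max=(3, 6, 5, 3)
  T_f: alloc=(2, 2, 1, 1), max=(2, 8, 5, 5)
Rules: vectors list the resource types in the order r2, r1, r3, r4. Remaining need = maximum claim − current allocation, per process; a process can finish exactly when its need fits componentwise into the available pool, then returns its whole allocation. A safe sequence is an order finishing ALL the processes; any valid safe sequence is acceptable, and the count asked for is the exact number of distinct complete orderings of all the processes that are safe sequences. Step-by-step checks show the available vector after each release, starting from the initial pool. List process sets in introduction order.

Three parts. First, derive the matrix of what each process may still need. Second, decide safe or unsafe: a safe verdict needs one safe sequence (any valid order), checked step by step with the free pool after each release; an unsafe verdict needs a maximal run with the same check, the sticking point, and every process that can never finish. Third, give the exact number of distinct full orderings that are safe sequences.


(1) Remaining need (order r2, r1, r3, r4):
  T_i: (0, 2, 5, 1)
  T_g: (1, 3, 2, 2)
  T_b: (2, 3, 3, 2)
  T_f: (0, 6, 4, 4)
(2) The state is UNSAFE.
Key observation: after T_g, T_i the pool peaks at (1, 5, 6, 5), and each blocked process is short somewhere: T_b on r2; T_f on r1.
Going as far as possible: T_g, T_i; after that, nothing fits. Check, step by step:
  pool = (1, 3, 2, 3)
  T_g: need (1, 3, 2, 2) fits (1, 3, 2, 3); releases (0, 1, 3, 2), pool now (1, 4, 5, 5)
  T_i: need (0, 2, 5, 1) fits (1, 4, 5, 5); releases (0, 1, 1, 0), pool now (1, 5, 6, 5)
  blocked: T_b wants (2, 3, 3, 2), pool (1, 5, 6, 5) — not enough r2
  blocked: T_f wants (0, 6, 4, 4), pool (1, 5, 6, 5) — not enough r1
Permanently blocked: T_b and T_f.
(3) Precisely 0 of the possible complete orderings are safe sequences.


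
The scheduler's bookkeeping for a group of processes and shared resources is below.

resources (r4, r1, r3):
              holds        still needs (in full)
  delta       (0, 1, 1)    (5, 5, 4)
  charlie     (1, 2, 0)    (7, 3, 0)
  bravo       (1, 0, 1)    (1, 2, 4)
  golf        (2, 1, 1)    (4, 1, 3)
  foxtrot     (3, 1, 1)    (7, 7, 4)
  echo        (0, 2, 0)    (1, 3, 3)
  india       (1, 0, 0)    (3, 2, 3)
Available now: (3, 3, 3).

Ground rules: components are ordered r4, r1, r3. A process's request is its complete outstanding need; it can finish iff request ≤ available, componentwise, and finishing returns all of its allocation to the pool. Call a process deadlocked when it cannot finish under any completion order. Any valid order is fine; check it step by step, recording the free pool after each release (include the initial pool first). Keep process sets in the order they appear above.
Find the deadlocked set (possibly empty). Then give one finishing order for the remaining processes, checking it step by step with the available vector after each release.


No process is deadlocked.
Key observation: starting with echo, each completion frees enough for the next — no one is permanently blocked.
One completion order for the rest: echo, india, golf, bravo, charlie, delta, foxtrot. Walking it through:
  pool = (3, 3, 3)
  echo needs (1, 3, 3) <= (3, 3, 3) -> finishes; pool += (0, 2, 0) = (3, 5, 3)
  india needs (3, 2, 3) <= (3, 5, 3) -> finishes; pool += (1, 0, 0) = (4, 5, 3)
  golf needs (4, 1, 3) <= (4, 5, 3) -> finishes; pool += (2, 1, 1) = (6, 6, 4)
  bravo needs (1, 2, 4) <= (6, 6, 4) -> finishes; pool += (1, 0, 1) = (7, 6, 5)
  charlie needs (7, 3, 0) <= (7, 6, 5) -> finishes; pool += (1, 2, 0) = (8, 8, 5)
  delta needs (5, 5, 4) <= (8, 8, 5) -> finishes; pool += (0, 1, 1) = (8, 9, 6)
  foxtrot needs (7, 7, 4) <= (8, 9, 6) -> finishes; pool += (3, 1, 1) = (11, 10, 7)


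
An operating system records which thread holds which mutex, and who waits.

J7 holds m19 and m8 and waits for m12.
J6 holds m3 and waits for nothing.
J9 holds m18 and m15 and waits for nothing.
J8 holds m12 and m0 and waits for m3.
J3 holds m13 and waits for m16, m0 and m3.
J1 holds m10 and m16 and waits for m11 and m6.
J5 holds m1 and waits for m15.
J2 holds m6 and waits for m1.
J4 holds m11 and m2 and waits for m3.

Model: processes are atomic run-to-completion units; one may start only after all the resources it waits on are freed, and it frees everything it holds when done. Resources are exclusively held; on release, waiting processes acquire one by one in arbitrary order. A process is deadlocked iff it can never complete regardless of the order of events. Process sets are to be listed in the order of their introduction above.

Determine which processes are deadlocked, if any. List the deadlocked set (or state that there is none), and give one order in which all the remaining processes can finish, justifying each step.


The deadlocked set is empty.
Key observation: the wait relation is loop-free; peeling off processes with no waits unwinds the whole state.
The rest can finish in the order J9, J6, J5, J2, J4, J1, J8, J7, J3.
Verifying each step:
  J9 waits on nothing -> runs at once and releases m18 and m15
  J6 waits on nothing -> runs at once and releases m3
  run J5 (all its waits — m15 — are resolved); releases m1
  run J2 (all its waits — m1 — are resolved); releases m6
  run J4 (all its waits — m3 — are resolved); releases m11 and m2
  run J1 (all its waits — m11 and m6 — are resolved); releases m10 and m16
  run J8 (all its waits — m3 — are resolved); releases m12 and m0
  run J7 (all its waits — m12 — are resolved); releases m19 and m8
  run J3 (all its waits — m16, m0 and m3 — are resolved); releases m13


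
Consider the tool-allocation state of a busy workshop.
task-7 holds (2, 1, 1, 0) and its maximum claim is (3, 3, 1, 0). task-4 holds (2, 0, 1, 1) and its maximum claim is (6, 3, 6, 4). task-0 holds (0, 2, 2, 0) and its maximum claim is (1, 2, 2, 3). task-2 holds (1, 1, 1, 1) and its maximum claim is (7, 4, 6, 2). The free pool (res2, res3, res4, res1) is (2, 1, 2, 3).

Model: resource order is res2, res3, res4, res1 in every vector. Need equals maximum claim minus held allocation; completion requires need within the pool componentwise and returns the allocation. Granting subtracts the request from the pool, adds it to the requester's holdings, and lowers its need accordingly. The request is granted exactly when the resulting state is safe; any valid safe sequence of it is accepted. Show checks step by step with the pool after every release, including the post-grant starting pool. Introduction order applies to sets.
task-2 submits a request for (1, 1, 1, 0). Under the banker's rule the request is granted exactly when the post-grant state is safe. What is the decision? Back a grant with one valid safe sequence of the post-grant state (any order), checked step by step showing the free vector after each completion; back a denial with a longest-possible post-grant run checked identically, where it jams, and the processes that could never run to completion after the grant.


DENY: after the grant no complete ordering would exist.
Key observation: res2 is the bottleneck — with task-0, task-7 done the pool holds (3, 3, 4, 3), short of every remaining need.
On the post-grant state, task-0, task-7 is a maximal run — nothing extends it. Verifying each step:
  pool = (1, 0, 1, 3)
  run task-0 (needs (1, 0, 0, 3), free (1, 0, 1, 3)); after release of (0, 2, 2, 0) the pool is (1, 2, 3, 3)
  run task-7 (needs (1, 2, 0, 0), free (1, 2, 3, 3)); after release of (2, 1, 1, 0) the pool is (3, 3, 4, 3)
  task-4 cannot run: need (4, 3, 5, 3) vs free (3, 3, 4, 3) (insufficient res2 and res4)
  task-2 cannot run: need (5, 2, 4, 1) vs free (3, 3, 4, 3) (insufficient res2)
Processes that could never finish after the grant: task-4 and task-2.


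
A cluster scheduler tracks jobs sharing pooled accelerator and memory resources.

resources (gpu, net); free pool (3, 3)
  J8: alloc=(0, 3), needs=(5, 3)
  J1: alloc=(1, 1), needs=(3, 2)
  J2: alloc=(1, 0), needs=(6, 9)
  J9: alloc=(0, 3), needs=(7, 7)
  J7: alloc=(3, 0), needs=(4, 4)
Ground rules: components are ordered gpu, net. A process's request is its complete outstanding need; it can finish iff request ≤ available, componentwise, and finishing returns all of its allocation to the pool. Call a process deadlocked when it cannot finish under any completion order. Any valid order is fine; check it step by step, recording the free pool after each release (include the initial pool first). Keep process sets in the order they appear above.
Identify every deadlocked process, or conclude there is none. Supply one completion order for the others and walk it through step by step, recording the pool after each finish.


Nothing here is deadlocked.
Key observation: J1 leads a chain of completions in which each release enables another process.
The rest can finish in the order J1, J7, J8, J9, J2. Verifying each step:
  pool = (3, 3)
  run J1 (needs (3, 2), free (3, 3)); after release of (1, 1) the pool is (4, 4)
  run J7 (needs (4, 4), free (4, 4)); after release of (3, 0) the pool is (7, 4)
  run J8 (needs (5, 3), free (7, 4)); after release of (0, 3) the pool is (7, 7)
  run J9 (needs (7, 7), free (7, 7)); after release of (0, 3) the pool is (7, 10)
  run J2 (needs (6, 9), free (7, 10)); after release of (1, 0) the pool is (8, 10)


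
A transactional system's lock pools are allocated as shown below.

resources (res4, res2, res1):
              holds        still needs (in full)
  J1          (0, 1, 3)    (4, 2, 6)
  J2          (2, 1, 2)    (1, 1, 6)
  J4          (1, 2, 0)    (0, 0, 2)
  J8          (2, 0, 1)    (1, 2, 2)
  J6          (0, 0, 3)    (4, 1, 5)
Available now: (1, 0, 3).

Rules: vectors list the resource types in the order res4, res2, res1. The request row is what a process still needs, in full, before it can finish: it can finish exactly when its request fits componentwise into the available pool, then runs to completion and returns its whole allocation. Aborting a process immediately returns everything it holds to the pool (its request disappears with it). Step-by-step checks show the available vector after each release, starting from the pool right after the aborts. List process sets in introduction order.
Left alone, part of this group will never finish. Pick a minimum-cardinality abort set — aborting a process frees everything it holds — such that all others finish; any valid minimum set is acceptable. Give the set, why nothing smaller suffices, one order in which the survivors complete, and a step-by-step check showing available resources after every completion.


Abort J2.
Key observation: no ordering could ever have run J6 before the abort of J2; with (2, 1, 2) back in the pool it fits at step 2.
Why nothing smaller works: aborting no one leaves the state deadlocked as given.
One survivor order: J4, J6, J8, J1. Step-by-step check (post-abort pool first):
  pool = (3, 1, 5)
  J4: need (0, 0, 2) fits (3, 1, 5); releases (1, 2, 0), pool now (4, 3, 5)
  J6: need (4, 1, 5) fits (4, 3, 5); releases (0, 0, 3), pool now (4, 3, 8)
  J8: need (1, 2, 2) fits (4, 3, 8); releases (2, 0, 1), pool now (6, 3, 9)
  J1: need (4, 2, 6) fits (6, 3, 9); releases (0, 1, 3), pool now (6, 4, 12)


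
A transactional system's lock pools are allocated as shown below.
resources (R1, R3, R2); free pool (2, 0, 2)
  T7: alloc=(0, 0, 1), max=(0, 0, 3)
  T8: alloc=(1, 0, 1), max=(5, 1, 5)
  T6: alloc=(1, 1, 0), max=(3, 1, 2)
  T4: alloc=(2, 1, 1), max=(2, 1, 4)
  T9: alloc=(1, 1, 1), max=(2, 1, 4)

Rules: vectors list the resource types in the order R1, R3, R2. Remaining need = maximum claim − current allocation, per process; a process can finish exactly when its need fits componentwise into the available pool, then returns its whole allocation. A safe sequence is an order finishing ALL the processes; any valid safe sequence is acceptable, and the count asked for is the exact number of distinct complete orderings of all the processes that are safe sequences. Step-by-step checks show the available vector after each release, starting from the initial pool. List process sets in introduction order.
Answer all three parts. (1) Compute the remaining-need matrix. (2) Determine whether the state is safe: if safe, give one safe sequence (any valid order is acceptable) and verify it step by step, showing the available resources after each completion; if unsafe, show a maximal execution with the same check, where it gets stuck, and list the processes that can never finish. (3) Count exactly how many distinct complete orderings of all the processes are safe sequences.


(1) Remaining need (order R1, R3, R2):
  T7: (0, 0, 2)
  T8: (4, 1, 4)
  T6: (2, 0, 2)
  T4: (0, 0, 3)
  T9: (1, 0, 3)
(2) SAFE. One safe sequence: T7, T9, T6, T8, T4.
Key observation: reading the order forward, T7 is the first process whose need (0, 0, 2) meets the free pool (2, 0, 2) exactly on a resource it requests.
Step-by-step check:
  pool = (2, 0, 2)
  T7 needs (0, 0, 2) <= (2, 0, 2) -> finishes; pool += (0, 0, 1) = (2, 0, 3)
  T9 needs (1, 0, 3) <= (2, 0, 3) -> finishes; pool += (1, 1, 1) = (3, 1, 4)
  T6 needs (2, 0, 2) <= (3, 1, 4) -> finishes; pool += (1, 1, 0) = (4, 2, 4)
  T8 needs (4, 1, 4) <= (4, 2, 4) -> finishes; pool += (1, 0, 1) = (5, 2, 5)
  T4 needs (0, 0, 3) <= (5, 2, 5) -> finishes; pool += (2, 1, 1) = (7, 3, 6)
(3) Precisely 18 of the possible complete orderings are safe sequences.


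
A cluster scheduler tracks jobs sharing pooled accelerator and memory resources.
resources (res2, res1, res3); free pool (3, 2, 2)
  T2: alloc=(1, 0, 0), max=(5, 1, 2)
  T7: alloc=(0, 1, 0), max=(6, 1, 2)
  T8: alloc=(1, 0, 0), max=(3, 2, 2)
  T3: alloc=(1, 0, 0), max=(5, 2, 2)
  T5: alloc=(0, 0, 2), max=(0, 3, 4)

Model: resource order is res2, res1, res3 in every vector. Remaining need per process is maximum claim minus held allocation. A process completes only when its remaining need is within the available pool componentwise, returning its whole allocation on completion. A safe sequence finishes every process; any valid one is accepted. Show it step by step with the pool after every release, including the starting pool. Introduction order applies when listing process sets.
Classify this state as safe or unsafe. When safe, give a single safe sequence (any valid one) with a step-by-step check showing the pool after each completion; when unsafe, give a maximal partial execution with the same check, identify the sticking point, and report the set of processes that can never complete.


SAFE — a valid safe sequence is T8, T3, T2, T7, T5.
Key observation: the order's first zero-slack moment is T8 ((2, 2, 2) needed, (3, 2, 2) free — a requested resource with nothing to spare).
Verifying each step:
  pool = (3, 2, 2)
  run T8 (needs (2, 2, 2), free (3, 2, 2)); after release of (1, 0, 0) the pool is (4, 2, 2)
  run T3 (needs (4, 2, 2), free (4, 2, 2)); after release of (1, 0, 0) the pool is (5, 2, 2)
  run T2 (needs (4, 1, 2), free (5, 2, 2)); after release of (1, 0, 0) the pool is (6, 2, 2)
  run T7 (needs (6, 0, 2), free (6, 2, 2)); after release of (0, 1, 0) the pool is (6, 3, 2)
  run T5 (needs (0, 3, 2), free (6, 3, 2)); after release of (0, 0, 2) the pool is (6, 3, 4)


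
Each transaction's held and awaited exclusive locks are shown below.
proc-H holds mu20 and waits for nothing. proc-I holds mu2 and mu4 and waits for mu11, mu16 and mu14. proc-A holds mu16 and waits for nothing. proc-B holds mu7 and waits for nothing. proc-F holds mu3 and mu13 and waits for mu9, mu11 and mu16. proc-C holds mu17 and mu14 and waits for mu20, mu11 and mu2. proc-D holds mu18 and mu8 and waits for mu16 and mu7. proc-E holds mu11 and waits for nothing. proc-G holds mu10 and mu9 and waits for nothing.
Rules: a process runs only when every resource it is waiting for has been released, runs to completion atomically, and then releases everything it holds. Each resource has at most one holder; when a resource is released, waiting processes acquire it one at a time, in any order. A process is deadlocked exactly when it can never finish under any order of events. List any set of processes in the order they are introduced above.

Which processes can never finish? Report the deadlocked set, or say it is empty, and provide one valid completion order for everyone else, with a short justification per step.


The deadlocked set is proc-I and proc-C.
Key observation: the wait chain closes on itself along proc-I -> proc-C -> proc-I; no other process is dragged down with it.
One completion order for the rest: proc-G, proc-B, proc-E, proc-H, proc-A, proc-D, proc-F.
Walking it through:
  proc-G waits on nothing -> runs at once and releases mu10 and mu9
  proc-B waits on nothing -> runs at once and releases mu7
  proc-E waits on nothing -> runs at once and releases mu11
  proc-H waits on nothing -> runs at once and releases mu20
  proc-A waits on nothing -> runs at once and releases mu16
  proc-D waits on mu16 and mu7 — all released -> runs and releases mu18 and mu8
  proc-F waits on mu9, mu11 and mu16 — all released -> runs and releases mu3 and mu13


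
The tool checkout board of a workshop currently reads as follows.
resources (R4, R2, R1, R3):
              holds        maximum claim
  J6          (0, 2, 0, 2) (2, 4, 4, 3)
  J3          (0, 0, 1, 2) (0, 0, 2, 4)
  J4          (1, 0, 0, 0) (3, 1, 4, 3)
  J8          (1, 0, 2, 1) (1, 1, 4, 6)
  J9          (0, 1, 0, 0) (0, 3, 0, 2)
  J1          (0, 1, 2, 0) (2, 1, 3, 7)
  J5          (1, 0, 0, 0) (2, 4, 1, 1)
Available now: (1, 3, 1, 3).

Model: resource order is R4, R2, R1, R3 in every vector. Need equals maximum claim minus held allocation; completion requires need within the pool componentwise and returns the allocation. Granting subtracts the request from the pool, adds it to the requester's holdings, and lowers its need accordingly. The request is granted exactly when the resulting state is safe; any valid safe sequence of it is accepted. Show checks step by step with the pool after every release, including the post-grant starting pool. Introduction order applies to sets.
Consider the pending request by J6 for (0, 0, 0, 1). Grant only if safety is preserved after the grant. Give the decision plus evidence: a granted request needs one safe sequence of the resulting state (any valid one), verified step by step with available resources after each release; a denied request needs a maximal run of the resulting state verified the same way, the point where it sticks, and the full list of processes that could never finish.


DENY — the pretend-granted state is unsafe.
Key observation: after J9, J5, J3 the pool peaks at (2, 4, 2, 4), and each blocked process is short somewhere: J6 on R1; J4 on R1; J8 on R3; J1 on R3.
Pretend the grant happened; the run J9, J5, J3 goes as far as possible. Walking it through:
  pool = (1, 3, 1, 2)
  J9: need (0, 2, 0, 2) fits (1, 3, 1, 2); releases (0, 1, 0, 0), pool now (1, 4, 1, 2)
  J5: need (1, 4, 1, 1) fits (1, 4, 1, 2); releases (1, 0, 0, 0), pool now (2, 4, 1, 2)
  J3: need (0, 0, 1, 2) fits (2, 4, 1, 2); releases (0, 0, 1, 2), pool now (2, 4, 2, 4)
  J6 cannot run: need (2, 2, 4, 0) vs free (2, 4, 2, 4) (insufficient R1)
  J4 cannot run: need (2, 1, 4, 3) vs free (2, 4, 2, 4) (insufficient R1)
  J8 cannot run: need (0, 1, 2, 5) vs free (2, 4, 2, 4) (insufficient R3)
  J1 cannot run: need (2, 0, 1, 7) vs free (2, 4, 2, 4) (insufficient R3)
Post-grant, the permanently blocked set is J6, J4, J8 and J1.


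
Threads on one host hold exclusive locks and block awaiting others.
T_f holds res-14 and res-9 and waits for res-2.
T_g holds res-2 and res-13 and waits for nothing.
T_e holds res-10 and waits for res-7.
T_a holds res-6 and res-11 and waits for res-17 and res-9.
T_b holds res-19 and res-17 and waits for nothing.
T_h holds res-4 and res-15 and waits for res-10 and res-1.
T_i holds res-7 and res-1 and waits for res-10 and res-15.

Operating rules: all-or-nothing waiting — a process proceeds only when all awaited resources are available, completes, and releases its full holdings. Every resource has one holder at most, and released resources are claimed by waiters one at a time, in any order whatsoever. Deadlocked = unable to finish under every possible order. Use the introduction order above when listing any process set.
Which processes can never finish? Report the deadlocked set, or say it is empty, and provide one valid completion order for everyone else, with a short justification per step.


The deadlocked set is T_e, T_h and T_i.
Key observation: the loop T_e -> T_i -> T_e blocks itself forever; T_h is caught in further circular waits.
The rest can finish in the order T_g, T_f, T_b, T_a.
Check, step by step:
  run T_g (it waits on nothing); releases res-2 and res-13
  T_f waits on res-2 — all released -> runs and releases res-14 and res-9
  run T_b (it waits on nothing); releases res-19 and res-17
  T_a waits on res-17 and res-9 — all released -> runs and releases res-6 and res-11


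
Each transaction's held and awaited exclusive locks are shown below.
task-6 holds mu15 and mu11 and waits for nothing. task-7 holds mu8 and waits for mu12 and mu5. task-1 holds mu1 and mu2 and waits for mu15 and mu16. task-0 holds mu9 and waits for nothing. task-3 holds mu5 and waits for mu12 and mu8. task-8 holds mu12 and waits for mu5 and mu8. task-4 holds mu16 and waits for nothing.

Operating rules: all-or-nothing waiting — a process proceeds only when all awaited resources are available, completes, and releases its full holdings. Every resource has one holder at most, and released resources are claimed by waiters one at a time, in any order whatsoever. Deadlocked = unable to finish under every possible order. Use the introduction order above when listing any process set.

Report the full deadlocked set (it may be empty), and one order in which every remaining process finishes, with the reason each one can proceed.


The deadlocked set is task-7, task-3 and task-8.
Key observation: along task-7 -> task-3 -> task-7, each member waits on what the next one holds — a deadlock; task-8 is caught in further circular waits.
A valid finishing order for the others: task-4, task-0, task-6, task-1.
Walking it through:
  task-4 waits on nothing -> runs at once and releases mu16
  task-0 waits on nothing -> runs at once and releases mu9
  task-6 waits on nothing -> runs at once and releases mu15 and mu11
  task-1 waits on mu15 and mu16 — all released -> runs and releases mu1 and mu2


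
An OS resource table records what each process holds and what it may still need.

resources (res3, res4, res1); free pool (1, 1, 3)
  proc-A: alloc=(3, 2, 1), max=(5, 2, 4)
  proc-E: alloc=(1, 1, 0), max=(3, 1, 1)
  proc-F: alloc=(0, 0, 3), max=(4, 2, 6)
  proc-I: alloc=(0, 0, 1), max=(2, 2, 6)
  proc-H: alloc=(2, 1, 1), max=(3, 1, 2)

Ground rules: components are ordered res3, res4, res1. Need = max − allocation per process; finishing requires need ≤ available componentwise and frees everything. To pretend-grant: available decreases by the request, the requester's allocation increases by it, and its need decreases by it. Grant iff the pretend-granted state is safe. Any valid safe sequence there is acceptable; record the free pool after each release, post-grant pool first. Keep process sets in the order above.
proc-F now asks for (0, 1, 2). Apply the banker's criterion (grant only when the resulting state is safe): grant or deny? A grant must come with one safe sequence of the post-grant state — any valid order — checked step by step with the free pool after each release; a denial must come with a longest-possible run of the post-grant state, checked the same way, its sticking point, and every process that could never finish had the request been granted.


GRANT. The post-grant state is safe; one safe sequence: proc-H, proc-E, proc-F, proc-I, proc-A.
Key observation: (1, 0, 1) free after granting still covers proc-H first, and each release covers the next.
Check on the post-grant state, step by step:
  pool = (1, 0, 1)
  run proc-H (needs (1, 0, 1), free (1, 0, 1)); after release of (2, 1, 1) the pool is (3, 1, 2)
  run proc-E (needs (2, 0, 1), free (3, 1, 2)); after release of (1, 1, 0) the pool is (4, 2, 2)
  run proc-F (needs (4, 1, 1), free (4, 2, 2)); after release of (0, 1, 5) the pool is (4, 3, 7)
  run proc-I (needs (2, 2, 5), free (4, 3, 7)); after release of (0, 0, 1) the pool is (4, 3, 8)
  run proc-A (needs (2, 0, 3), free (4, 3, 8)); after release of (3, 2, 1) the pool is (7, 5, 9)


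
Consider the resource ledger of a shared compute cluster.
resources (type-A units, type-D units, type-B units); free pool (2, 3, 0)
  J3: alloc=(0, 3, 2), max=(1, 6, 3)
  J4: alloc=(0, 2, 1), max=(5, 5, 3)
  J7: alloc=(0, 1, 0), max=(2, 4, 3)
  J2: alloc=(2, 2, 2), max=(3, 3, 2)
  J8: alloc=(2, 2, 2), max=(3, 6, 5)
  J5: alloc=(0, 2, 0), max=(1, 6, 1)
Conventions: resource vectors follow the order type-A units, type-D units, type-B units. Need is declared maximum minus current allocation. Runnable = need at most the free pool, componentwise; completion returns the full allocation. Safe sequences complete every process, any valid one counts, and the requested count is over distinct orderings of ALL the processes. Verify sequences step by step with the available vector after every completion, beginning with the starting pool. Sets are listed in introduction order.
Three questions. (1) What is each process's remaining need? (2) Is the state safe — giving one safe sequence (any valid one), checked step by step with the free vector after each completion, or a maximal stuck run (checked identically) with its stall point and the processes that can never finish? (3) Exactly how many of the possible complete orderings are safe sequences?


(1) Need matrix, components ordered type-A units, type-D units, type-B units:
  J3: (1, 3, 1)
  J4: (5, 3, 2)
  J7: (2, 3, 3)
  J2: (1, 1, 0)
  J8: (1, 4, 3)
  J5: (1, 4, 1)
(2) SAFE. One safe sequence: J2, J3, J8, J7, J4, J5.
Key observation: no step in this order meets a requested resource exactly; the smallest headroom is 1, first reached at J2 (need (1, 1, 0), pool (2, 3, 0)).
Check, step by step:
  pool = (2, 3, 0)
  J2 needs (1, 1, 0) <= (2, 3, 0) -> finishes; pool += (2, 2, 2) = (4, 5, 2)
  J3 needs (1, 3, 1) <= (4, 5, 2) -> finishes; pool += (0, 3, 2) = (4, 8, 4)
  J8 needs (1, 4, 3) <= (4, 8, 4) -> finishes; pool += (2, 2, 2) = (6, 10, 6)
  J7 needs (2, 3, 3) <= (6, 10, 6) -> finishes; pool += (0, 1, 0) = (6, 11, 6)
  J4 needs (5, 3, 2) <= (6, 11, 6) -> finishes; pool += (0, 2, 1) = (6, 13, 7)
  J5 needs (1, 4, 1) <= (6, 13, 7) -> finishes; pool += (0, 2, 0) = (6, 15, 7)
(3) The exact count: 15 of the possible complete orderings are safe sequences.


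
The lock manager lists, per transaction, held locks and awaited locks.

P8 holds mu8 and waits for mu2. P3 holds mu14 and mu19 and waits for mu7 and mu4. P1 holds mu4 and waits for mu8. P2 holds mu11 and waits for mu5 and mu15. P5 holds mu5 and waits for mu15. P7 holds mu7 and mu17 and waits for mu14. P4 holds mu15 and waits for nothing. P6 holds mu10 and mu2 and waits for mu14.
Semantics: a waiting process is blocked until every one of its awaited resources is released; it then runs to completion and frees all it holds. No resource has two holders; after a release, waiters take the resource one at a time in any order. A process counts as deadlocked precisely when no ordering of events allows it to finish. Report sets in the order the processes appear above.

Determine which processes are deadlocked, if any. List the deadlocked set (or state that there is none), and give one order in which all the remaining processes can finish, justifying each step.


The deadlocked set is P8, P3, P1, P7 and P6.
Key observation: the wait chain closes on itself along P8 -> P6 -> P3 -> P1 -> P8; P7 is caught in further circular waits.
A valid finishing order for the others: P4, P5, P2.
Step-by-step check:
  P4: no waits; runs immediately, freeing mu15
  run P5 (all its waits — mu15 — are resolved); releases mu5
  run P2 (all its waits — mu5 and mu15 — are resolved); releases mu11


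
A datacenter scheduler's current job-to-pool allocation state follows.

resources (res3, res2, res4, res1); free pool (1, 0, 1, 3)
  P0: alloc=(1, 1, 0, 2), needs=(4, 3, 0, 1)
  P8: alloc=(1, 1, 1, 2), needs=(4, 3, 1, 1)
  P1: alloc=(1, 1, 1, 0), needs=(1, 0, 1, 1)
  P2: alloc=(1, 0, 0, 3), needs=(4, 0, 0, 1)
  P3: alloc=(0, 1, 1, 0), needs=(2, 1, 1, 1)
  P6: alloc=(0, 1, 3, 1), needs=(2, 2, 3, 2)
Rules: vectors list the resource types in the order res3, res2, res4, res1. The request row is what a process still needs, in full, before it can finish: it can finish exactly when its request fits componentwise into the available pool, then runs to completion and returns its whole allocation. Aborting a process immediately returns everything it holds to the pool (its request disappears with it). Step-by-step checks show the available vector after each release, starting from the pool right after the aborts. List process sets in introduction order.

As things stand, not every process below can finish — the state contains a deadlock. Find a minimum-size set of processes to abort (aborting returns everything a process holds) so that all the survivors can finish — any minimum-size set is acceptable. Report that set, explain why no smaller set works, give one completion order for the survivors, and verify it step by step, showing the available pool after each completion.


Abort P8 and P2.
Key observation: P0 had no path to completion before; after the abort of P8 and P2 ((2, 1, 1, 5) returned), step 3 is where it fits.
No one abort is enough; case by case: P0 alone leaves P8 blocked (short on res3); P8 alone leaves P0 blocked (short on res3); P1 alone leaves P0 blocked (short on res3); P2 alone leaves P0 blocked (short on res3); P3 alone leaves P0 blocked (short on res3); P6 alone leaves P0 blocked (short on res3).
One survivor order: P3, P1, P0, P6. Verifying each step (post-abort pool first):
  pool = (3, 1, 2, 8)
  P3 needs (2, 1, 1, 1) <= (3, 1, 2, 8) -> finishes; pool += (0, 1, 1, 0) = (3, 2, 3, 8)
  P1 needs (1, 0, 1, 1) <= (3, 2, 3, 8) -> finishes; pool += (1, 1, 1, 0) = (4, 3, 4, 8)
  P0 needs (4, 3, 0, 1) <= (4, 3, 4, 8) -> finishes; pool += (1, 1, 0, 2) = (5, 4, 4, 10)
  P6 needs (2, 2, 3, 2) <= (5, 4, 4, 10) -> finishes; pool += (0, 1, 3, 1) = (5, 5, 7, 11)


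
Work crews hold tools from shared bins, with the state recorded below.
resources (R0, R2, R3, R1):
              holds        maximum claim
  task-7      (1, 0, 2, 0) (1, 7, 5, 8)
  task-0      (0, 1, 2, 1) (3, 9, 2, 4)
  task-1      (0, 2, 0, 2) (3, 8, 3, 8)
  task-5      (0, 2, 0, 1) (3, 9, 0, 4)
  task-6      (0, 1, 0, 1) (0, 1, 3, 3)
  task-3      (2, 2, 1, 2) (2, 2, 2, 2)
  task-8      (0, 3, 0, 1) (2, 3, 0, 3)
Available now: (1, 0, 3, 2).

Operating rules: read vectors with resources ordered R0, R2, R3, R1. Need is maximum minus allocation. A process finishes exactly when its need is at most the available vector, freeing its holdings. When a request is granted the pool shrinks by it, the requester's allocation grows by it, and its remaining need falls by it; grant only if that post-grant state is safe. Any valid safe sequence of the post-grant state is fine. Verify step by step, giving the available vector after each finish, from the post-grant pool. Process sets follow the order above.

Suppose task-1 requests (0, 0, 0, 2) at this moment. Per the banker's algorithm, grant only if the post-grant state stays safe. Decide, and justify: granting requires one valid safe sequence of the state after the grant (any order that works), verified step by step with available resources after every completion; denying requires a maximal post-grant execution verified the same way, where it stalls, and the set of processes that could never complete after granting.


GRANT. The post-grant state is safe; one safe sequence: task-3, task-8, task-6, task-1, task-7, task-5, task-0.
Key observation: granting shrinks the pool to (1, 0, 3, 0), yet task-3 still fits and the chain goes through.
Step-by-step check of the post-grant state:
  pool = (1, 0, 3, 0)
  task-3: need (0, 0, 1, 0) fits (1, 0, 3, 0); releases (2, 2, 1, 2), pool now (3, 2, 4, 2)
  task-8: need (2, 0, 0, 2) fits (3, 2, 4, 2); releases (0, 3, 0, 1), pool now (3, 5, 4, 3)
  task-6: need (0, 0, 3, 2) fits (3, 5, 4, 3); releases (0, 1, 0, 1), pool now (3, 6, 4, 4)
  task-1: need (3, 6, 3, 4) fits (3, 6, 4, 4); releases (0, 2, 0, 4), pool now (3, 8, 4, 8)
  task-7: need (0, 7, 3, 8) fits (3, 8, 4, 8); releases (1, 0, 2, 0), pool now (4, 8, 6, 8)
  task-5: need (3, 7, 0, 3) fits (4, 8, 6, 8); releases (0, 2, 0, 1), pool now (4, 10, 6, 9)
  task-0: need (3, 8, 0, 3) fits (4, 10, 6, 9); releases (0, 1, 2, 1), pool now (4, 11, 8, 10)


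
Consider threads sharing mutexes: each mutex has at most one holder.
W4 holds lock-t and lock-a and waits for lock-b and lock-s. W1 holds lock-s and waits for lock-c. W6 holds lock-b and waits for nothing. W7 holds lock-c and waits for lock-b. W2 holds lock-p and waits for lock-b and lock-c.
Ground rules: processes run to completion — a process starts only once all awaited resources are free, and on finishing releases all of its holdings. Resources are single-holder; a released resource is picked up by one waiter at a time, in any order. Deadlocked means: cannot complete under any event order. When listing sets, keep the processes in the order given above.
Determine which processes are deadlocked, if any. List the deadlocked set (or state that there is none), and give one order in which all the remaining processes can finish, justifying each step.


No process is deadlocked.
Key observation: no waiting chain loops back on itself — every chain ends at a process that waits on nothing, so everyone eventually runs.
A valid finishing order for the others: W6, W7, W1, W2, W4.
Verifying each step:
  run W6 (it waits on nothing); releases lock-b
  W7 waits on lock-b — all released -> runs and releases lock-c
  W1 waits on lock-c — all released -> runs and releases lock-s
  W2 waits on lock-b and lock-c — all released -> runs and releases lock-p
  W4 waits on lock-b and lock-s — all released -> runs and releases lock-t and lock-a


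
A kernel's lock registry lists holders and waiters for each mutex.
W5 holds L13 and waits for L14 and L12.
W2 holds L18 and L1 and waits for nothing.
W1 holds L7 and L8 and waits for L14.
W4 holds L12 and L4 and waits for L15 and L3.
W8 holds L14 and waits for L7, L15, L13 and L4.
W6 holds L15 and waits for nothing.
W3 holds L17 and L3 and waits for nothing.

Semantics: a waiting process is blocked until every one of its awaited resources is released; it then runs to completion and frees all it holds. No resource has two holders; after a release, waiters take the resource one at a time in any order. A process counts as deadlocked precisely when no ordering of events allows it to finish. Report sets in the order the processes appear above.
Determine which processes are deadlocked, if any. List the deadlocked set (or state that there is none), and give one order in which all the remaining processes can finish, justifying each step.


Deadlocked set: W5, W1 and W8.
Key observation: W5 -> W8 -> W5 is a circular wait — nothing in it can go first; W1 is caught in further circular waits.
One completion order for the rest: W3, W6, W2, W4.
Check, step by step:
  W3 waits on nothing -> runs at once and releases L17 and L3
  W6 waits on nothing -> runs at once and releases L15
  W2 waits on nothing -> runs at once and releases L18 and L1
  run W4 (all its waits — L15 and L3 — are resolved); releases L12 and L4


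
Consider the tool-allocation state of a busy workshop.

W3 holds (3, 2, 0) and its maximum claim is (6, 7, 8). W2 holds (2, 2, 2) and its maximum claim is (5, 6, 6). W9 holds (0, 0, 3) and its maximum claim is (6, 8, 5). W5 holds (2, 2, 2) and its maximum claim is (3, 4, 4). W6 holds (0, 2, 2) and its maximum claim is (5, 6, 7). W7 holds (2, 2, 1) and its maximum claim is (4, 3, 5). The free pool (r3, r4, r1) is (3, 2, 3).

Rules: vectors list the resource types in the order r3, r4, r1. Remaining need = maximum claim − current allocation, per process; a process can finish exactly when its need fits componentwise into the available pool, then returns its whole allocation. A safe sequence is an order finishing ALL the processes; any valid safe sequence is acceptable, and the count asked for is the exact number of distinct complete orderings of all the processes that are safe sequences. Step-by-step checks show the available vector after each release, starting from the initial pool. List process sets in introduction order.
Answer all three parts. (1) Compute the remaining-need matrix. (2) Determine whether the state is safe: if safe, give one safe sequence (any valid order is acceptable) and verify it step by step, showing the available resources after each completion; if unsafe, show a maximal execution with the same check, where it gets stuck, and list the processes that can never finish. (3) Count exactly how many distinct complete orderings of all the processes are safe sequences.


(1) Remaining need (order r3, r4, r1):
  W3: (3, 5, 8)
  W2: (3, 4, 4)
  W9: (6, 8, 2)
  W5: (1, 2, 2)
  W6: (5, 4, 5)
  W7: (2, 1, 4)
(2) SAFE — a valid safe sequence is W5, W6, W2, W7, W9, W3.
Key observation: W5 is the earliest step where a requested resource binds exactly: need (1, 2, 2), pool (3, 2, 3) at its turn.
Walking it through:
  pool = (3, 2, 3)
  W5: need (1, 2, 2) fits (3, 2, 3); releases (2, 2, 2), pool now (5, 4, 5)
  W6: need (5, 4, 5) fits (5, 4, 5); releases (0, 2, 2), pool now (5, 6, 7)
  W2: need (3, 4, 4) fits (5, 6, 7); releases (2, 2, 2), pool now (7, 8, 9)
  W7: need (2, 1, 4) fits (7, 8, 9); releases (2, 2, 1), pool now (9, 10, 10)
  W9: need (6, 8, 2) fits (9, 10, 10); releases (0, 0, 3), pool now (9, 10, 13)
  W3: need (3, 5, 8) fits (9, 10, 13); releases (3, 2, 0), pool now (12, 12, 13)
(3) Precisely 36 of the possible complete orderings are safe sequences.


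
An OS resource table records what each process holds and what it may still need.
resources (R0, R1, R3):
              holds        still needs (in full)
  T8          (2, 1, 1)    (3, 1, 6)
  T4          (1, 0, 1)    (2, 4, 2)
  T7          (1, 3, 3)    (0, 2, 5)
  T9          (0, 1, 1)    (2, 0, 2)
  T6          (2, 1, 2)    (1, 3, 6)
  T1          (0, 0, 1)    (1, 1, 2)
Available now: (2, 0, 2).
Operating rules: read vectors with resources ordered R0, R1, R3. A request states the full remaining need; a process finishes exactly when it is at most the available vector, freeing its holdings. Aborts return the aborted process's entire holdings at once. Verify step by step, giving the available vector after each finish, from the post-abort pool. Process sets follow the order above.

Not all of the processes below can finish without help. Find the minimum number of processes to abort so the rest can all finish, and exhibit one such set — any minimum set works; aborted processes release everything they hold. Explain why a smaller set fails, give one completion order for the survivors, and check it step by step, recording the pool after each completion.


Abort T7.
Key observation: the deadlocked T6 becomes finishable only because T7 released (1, 3, 3); it completes at step 3 below.
Why nothing smaller works: aborting no one leaves the state deadlocked as given.
One survivor order: T1, T9, T6, T8, T4. Step-by-step check (post-abort pool first):
  pool = (3, 3, 5)
  T1 needs (1, 1, 2) <= (3, 3, 5) -> finishes; pool += (0, 0, 1) = (3, 3, 6)
  T9 needs (2, 0, 2) <= (3, 3, 6) -> finishes; pool += (0, 1, 1) = (3, 4, 7)
  T6 needs (1, 3, 6) <= (3, 4, 7) -> finishes; pool += (2, 1, 2) = (5, 5, 9)
  T8 needs (3, 1, 6) <= (5, 5, 9) -> finishes; pool += (2, 1, 1) = (7, 6, 10)
  T4 needs (2, 4, 2) <= (7, 6, 10) -> finishes; pool += (1, 0, 1) = (8, 6, 11)


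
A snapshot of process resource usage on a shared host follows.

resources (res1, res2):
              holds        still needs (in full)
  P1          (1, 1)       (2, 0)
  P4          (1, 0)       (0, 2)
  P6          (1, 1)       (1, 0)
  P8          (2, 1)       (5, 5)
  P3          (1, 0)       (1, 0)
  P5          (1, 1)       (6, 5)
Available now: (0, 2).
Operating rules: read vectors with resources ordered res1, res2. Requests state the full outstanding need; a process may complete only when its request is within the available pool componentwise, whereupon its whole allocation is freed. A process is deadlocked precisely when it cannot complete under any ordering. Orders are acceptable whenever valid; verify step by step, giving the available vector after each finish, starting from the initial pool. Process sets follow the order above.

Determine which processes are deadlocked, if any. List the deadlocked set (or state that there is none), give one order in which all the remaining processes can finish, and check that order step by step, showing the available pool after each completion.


The deadlocked set is P8 and P5.
Key observation: even finishing P4, P6, P1, P3 leaves just (4, 4) free — too little res1 for any of the remaining processes.
The rest can finish in the order P4, P6, P1, P3. Walking it through:
  pool = (0, 2)
  P4 needs (0, 2) <= (0, 2) -> finishes; pool += (1, 0) = (1, 2)
  P6 needs (1, 0) <= (1, 2) -> finishes; pool += (1, 1) = (2, 3)
  P1 needs (2, 0) <= (2, 3) -> finishes; pool += (1, 1) = (3, 4)
  P3 needs (1, 0) <= (3, 4) -> finishes; pool += (1, 0) = (4, 4)
The blocked processes can never fit:
  P8 cannot run: need (5, 5) vs free (4, 4) (insufficient res1 and res2)
  P5 cannot run: need (6, 5) vs free (4, 4) (insufficient res1 and res2)
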